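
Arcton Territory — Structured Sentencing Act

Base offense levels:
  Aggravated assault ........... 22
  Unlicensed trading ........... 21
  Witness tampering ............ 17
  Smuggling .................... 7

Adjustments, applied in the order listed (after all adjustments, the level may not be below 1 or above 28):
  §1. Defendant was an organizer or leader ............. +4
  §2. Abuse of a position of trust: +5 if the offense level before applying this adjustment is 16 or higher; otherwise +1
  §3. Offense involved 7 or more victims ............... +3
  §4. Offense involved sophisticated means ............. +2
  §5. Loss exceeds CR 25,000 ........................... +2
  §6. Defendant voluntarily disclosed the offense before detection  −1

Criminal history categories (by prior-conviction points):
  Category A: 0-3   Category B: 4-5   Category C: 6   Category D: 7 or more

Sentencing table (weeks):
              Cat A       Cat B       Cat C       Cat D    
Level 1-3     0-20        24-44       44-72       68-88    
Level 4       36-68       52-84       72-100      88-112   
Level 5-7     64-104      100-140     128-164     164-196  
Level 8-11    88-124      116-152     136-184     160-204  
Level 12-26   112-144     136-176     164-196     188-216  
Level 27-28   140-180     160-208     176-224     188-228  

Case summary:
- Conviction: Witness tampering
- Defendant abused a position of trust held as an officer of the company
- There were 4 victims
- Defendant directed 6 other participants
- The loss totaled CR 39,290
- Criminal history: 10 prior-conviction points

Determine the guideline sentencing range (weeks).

Base offense level for witness tampering: 17.
§1 applies: 17 + 4 = 21.
§2 applies (level before this adjustment is 21 ≥ 16, so +5): 21 + 5 = 26.
§4 does not apply.
§5 applies: 26 + 2 = 28.
Final offense level: 28.
Criminal history: 10 prior points → Category D (7+).
Level 28 falls in the 27-28 band.
Grid: Level 27-28 × Category D = 188-228 weeks.

188-228 weeks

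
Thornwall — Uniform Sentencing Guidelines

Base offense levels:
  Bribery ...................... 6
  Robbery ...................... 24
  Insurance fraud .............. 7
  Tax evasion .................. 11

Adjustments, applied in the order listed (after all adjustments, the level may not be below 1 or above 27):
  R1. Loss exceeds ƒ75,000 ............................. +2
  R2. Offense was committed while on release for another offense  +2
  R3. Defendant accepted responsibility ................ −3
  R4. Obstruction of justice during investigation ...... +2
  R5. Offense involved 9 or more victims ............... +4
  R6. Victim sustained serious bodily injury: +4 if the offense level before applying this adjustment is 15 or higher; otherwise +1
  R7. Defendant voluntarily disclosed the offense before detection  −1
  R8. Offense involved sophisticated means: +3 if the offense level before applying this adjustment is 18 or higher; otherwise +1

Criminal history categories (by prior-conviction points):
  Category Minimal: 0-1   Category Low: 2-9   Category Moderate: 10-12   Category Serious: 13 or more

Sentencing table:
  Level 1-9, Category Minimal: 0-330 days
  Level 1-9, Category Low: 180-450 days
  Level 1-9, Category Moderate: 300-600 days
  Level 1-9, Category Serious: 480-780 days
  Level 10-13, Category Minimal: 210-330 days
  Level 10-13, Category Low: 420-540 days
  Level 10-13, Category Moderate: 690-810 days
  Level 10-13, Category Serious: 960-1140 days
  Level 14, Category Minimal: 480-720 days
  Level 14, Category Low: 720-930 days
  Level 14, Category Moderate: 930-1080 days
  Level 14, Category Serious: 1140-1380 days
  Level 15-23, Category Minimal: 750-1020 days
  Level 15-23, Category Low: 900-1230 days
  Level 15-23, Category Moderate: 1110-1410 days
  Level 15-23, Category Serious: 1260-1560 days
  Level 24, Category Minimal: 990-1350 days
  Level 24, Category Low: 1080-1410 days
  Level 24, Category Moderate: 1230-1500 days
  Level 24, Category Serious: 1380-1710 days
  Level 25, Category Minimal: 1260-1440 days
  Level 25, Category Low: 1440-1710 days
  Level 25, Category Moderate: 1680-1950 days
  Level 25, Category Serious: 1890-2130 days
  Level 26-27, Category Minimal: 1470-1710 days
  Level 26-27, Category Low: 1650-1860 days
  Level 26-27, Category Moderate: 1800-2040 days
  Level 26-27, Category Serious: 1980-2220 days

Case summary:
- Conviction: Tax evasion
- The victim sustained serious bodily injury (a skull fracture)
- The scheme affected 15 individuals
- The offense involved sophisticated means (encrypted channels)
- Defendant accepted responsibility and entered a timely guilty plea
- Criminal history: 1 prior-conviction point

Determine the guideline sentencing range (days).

480-720 days

Base offense level for tax evasion: 11.
R1 does not apply.
R2 does not apply.
R3 applies: 11 − 3 = 8.
R5 applies: 8 + 4 = 12.
R6 applies (level before this adjustment is 12 < 15, so +1): 12 + 1 = 13.
R8 applies (level before this adjustment is 13 < 18, so +1): 13 + 1 = 14.
Final offense level: 14.
Criminal history: 1 prior point → Category Minimal (0-1).
Level 14 falls in the 14 band.
Grid: Level 14 × Category Minimal = 480-720 days.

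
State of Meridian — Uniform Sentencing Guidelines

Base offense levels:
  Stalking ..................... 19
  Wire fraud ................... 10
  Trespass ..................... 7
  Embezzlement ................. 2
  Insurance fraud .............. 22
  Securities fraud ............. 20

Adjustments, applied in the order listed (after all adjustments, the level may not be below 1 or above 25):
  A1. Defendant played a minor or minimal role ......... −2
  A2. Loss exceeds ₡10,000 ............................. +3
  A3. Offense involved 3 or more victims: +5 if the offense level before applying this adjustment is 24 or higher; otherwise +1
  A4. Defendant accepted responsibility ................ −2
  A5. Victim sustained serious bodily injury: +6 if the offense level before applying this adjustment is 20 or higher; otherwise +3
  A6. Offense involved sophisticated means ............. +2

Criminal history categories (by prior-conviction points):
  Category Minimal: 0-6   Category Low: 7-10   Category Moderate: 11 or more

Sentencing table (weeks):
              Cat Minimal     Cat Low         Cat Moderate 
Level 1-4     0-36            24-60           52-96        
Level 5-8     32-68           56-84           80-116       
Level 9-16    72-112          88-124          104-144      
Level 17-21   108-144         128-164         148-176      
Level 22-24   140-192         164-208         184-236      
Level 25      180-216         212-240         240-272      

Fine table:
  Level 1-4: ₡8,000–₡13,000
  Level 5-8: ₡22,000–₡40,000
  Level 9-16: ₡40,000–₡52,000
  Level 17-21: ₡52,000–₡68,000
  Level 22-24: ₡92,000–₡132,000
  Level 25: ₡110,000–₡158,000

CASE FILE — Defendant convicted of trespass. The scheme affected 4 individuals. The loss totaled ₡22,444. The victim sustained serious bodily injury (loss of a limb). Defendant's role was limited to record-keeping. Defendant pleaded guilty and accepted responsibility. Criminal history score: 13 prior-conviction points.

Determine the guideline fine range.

₡40,000–₡52,000

Base offense level for trespass: 7.
A1 applies: 7 − 2 = 5.
A2 applies: 5 + 3 = 8.
A3 applies (level before this adjustment is 8 < 24, so +1): 8 + 1 = 9.
A4 applies: 9 − 2 = 7.
A5 applies (level before this adjustment is 7 < 20, so +3): 7 + 3 = 10.
A6 does not apply.
Final offense level: 10.
Level 10 falls in the 9-16 band.
Fine table: Level 9-16 → ₡40,000–₡52,000.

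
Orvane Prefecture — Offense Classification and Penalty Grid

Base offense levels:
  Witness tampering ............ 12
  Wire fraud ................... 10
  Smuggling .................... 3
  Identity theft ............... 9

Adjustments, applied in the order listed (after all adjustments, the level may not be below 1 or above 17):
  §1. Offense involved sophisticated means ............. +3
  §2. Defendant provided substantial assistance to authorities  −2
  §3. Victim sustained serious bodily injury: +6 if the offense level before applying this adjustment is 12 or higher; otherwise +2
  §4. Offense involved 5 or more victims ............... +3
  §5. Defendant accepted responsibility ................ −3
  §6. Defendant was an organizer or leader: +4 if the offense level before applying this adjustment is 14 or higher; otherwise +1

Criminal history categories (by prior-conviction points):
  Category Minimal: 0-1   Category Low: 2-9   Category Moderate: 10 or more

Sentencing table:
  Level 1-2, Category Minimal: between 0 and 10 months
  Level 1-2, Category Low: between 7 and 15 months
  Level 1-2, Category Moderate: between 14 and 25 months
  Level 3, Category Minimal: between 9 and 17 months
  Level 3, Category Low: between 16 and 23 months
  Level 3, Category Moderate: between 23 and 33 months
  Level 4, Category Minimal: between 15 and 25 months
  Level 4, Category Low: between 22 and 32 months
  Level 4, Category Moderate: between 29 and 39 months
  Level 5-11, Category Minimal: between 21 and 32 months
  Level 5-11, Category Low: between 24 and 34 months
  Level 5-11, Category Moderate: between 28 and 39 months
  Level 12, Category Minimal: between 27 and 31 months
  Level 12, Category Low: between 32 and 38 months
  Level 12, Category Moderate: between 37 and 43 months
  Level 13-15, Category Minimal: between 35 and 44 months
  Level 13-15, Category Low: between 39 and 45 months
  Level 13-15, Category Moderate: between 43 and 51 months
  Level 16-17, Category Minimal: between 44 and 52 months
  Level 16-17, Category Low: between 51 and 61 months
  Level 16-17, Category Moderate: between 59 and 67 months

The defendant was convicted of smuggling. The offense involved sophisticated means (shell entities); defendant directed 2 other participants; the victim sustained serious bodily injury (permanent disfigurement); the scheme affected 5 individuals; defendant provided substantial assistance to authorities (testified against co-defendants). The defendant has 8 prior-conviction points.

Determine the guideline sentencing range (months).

24-34 months

Base offense level for smuggling: 3.
§1 applies: 3 + 3 = 6.
§2 applies: 6 − 2 = 4.
§3 applies (level before this adjustment is 4 < 12, so +2): 4 + 2 = 6.
§4 applies: 6 + 3 = 9.
§5 does not apply.
§6 applies (level before this adjustment is 9 < 14, so +1): 9 + 1 = 10.
Final offense level: 10.
Criminal history: 8 prior points → Category Low (2-9).
Level 10 falls in the 5-11 band.
Grid: Level 5-11 × Category Low = 24-34 months.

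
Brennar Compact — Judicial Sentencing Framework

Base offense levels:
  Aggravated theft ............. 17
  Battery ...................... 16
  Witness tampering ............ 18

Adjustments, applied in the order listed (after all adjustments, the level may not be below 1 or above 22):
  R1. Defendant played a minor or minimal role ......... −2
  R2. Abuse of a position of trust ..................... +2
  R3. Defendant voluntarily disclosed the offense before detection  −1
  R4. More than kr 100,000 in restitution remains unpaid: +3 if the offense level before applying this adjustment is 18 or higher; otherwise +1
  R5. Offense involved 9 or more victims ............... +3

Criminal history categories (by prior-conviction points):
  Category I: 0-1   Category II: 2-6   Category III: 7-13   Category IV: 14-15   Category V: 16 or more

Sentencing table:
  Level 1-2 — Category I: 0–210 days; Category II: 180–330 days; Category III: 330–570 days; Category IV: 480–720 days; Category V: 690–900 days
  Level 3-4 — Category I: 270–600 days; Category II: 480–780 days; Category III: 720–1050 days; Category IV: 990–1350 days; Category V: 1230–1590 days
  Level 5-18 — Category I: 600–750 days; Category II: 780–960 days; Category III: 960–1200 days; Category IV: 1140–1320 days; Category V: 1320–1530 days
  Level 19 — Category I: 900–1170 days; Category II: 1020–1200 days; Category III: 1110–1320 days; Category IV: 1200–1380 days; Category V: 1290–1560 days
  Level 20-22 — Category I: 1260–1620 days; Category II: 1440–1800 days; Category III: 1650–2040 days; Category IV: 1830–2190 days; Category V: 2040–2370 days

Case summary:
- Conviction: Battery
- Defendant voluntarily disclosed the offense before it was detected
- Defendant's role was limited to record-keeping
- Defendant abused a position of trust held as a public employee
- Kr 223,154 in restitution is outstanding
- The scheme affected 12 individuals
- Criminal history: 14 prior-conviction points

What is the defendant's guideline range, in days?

Base offense level for battery: 16.
R1 applies: 16 − 2 = 14.
R2 applies: 14 + 2 = 16.
R3 applies: 16 − 1 = 15.
R4 applies (level before this adjustment is 15 < 18, so +1): 15 + 1 = 16.
R5 applies: 16 + 3 = 19.
Final offense level: 19.
Criminal history: 14 prior points → Category IV (14-15).
Level 19 falls in the 19 band.
Grid: Level 19 × Category IV = 1200-1380 days.

1200-1380 days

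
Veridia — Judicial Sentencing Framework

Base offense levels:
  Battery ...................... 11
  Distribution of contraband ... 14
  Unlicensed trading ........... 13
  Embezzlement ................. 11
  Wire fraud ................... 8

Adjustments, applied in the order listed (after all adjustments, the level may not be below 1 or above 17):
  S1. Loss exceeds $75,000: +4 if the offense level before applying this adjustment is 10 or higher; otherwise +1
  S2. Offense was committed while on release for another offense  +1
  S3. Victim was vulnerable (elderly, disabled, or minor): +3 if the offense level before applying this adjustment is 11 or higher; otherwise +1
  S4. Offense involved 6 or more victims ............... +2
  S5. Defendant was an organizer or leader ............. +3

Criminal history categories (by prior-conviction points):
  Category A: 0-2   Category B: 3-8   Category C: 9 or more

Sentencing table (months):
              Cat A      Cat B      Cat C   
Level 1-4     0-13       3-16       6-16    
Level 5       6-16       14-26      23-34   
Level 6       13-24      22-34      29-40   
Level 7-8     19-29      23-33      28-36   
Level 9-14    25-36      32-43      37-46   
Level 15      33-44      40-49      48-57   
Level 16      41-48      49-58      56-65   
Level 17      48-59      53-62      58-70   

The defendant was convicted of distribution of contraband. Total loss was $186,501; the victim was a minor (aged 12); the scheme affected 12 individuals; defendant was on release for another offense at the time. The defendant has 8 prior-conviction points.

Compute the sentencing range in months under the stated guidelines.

Base offense level for distribution of contraband: 14.
S1 applies (level before this adjustment is 14 ≥ 10, so +4): 14 + 4 = 18.
S2 applies: 18 + 1 = 19.
S3 applies (level before this adjustment is 19 ≥ 11, so +3): 19 + 3 = 22.
S4 applies: 22 + 2 = 24.
Level 24 exceeds the maximum of 17; capped at 17.
Final offense level: 17.
Criminal history: 8 prior points → Category B (3-8).
Level 17 falls in the 17 band.
Grid: Level 17 × Category B = 53-62 months.

53-62 months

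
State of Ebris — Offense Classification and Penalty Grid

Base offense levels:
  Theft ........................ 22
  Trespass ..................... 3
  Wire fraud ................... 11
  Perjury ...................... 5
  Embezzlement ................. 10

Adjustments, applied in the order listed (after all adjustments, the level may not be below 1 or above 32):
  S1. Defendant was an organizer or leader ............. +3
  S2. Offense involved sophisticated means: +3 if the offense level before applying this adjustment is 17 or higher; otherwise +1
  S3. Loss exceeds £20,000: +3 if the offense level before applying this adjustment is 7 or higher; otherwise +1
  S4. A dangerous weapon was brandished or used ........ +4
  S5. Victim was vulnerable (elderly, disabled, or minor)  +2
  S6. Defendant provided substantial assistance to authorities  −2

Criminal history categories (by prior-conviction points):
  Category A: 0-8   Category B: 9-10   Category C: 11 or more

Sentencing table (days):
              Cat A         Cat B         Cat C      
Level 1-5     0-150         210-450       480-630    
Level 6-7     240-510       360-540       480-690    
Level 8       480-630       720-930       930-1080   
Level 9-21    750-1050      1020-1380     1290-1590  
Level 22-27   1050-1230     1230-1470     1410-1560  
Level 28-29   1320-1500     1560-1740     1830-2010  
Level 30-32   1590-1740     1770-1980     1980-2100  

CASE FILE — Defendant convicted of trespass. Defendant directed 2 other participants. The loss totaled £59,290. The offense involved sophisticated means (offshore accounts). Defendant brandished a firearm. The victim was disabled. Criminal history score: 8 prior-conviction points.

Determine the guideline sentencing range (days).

750-1050 days

Base offense level for trespass: 3.
S1 applies: 3 + 3 = 6.
S2 applies (level before this adjustment is 6 < 17, so +1): 6 + 1 = 7.
S3 applies (level before this adjustment is 7 ≥ 7, so +3): 7 + 3 = 10.
S4 applies: 10 + 4 = 14.
S5 applies: 14 + 2 = 16.
S6 does not apply.
Final offense level: 16.
Criminal history: 8 prior points → Category A (0-8).
Level 16 falls in the 9-21 band.
Grid: Level 9-21 × Category A = 750-1050 days.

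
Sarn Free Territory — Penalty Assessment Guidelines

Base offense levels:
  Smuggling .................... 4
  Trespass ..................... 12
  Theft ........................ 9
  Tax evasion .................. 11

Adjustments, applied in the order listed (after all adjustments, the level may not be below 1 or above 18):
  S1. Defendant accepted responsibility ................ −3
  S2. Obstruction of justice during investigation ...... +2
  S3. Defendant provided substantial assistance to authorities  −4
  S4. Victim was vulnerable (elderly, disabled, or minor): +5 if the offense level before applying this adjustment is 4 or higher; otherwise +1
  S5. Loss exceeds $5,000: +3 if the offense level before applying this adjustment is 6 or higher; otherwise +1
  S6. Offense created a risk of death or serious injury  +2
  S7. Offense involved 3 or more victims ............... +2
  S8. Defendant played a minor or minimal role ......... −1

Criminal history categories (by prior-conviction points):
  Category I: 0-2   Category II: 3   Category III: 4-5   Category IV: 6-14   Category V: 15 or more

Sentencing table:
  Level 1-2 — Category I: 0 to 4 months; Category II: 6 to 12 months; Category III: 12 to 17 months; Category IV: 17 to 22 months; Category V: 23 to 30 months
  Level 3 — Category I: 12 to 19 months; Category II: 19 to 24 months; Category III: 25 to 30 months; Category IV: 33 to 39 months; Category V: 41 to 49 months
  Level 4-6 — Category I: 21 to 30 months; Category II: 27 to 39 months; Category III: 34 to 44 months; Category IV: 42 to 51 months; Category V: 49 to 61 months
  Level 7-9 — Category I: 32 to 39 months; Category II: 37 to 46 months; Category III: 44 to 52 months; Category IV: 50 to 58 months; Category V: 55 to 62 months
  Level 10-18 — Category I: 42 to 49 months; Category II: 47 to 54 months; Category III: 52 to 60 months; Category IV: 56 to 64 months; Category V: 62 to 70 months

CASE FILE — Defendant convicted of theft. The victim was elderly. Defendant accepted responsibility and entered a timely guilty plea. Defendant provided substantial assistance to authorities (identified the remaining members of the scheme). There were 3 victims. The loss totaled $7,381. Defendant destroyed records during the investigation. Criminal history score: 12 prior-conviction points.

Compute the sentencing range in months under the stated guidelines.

56-64 months

Base offense level for theft: 9.
S1 applies: 9 − 3 = 6.
S2 applies: 6 + 2 = 8.
S3 applies: 8 − 4 = 4.
S4 applies (level before this adjustment is 4 ≥ 4, so +5): 4 + 5 = 9.
S5 applies (level before this adjustment is 9 ≥ 6, so +3): 9 + 3 = 12.
S7 applies: 12 + 2 = 14.
Final offense level: 14.
Criminal history: 12 prior points → Category IV (6-14).
Level 14 falls in the 10-18 band.
Grid: Level 10-18 × Category IV = 56-64 months.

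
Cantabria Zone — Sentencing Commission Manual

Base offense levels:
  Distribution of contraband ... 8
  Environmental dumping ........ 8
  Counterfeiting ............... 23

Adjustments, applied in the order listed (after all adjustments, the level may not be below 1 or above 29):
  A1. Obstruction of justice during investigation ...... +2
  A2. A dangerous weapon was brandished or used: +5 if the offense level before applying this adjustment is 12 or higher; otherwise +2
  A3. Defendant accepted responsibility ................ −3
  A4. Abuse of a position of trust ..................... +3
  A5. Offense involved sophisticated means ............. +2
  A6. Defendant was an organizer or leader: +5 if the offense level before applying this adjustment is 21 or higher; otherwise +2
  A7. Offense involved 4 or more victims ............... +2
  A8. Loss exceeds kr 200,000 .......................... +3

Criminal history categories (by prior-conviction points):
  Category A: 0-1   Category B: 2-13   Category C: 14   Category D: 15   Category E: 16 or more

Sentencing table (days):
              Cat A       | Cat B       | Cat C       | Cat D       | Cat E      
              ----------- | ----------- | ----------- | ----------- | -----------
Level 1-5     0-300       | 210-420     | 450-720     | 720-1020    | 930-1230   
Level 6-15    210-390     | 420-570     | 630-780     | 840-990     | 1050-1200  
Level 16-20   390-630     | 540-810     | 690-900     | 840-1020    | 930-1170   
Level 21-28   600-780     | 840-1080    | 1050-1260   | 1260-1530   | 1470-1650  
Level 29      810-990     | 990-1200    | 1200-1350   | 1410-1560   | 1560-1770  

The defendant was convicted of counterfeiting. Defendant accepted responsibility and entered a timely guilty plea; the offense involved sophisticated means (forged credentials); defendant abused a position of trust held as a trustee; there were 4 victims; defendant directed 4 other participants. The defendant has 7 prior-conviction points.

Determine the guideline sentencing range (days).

Base offense level for counterfeiting: 23.
A1 does not apply.
A2 does not apply.
A3 applies: 23 − 3 = 20.
A4 applies: 20 + 3 = 23.
A5 applies: 23 + 2 = 25.
A6 applies (level before this adjustment is 25 ≥ 21, so +5): 25 + 5 = 30.
A7 applies: 30 + 2 = 32.
Level 32 exceeds the maximum of 29; capped at 29.
Final offense level: 29.
Criminal history: 7 prior points → Category B (2-13).
Level 29 falls in the 29 band.
Grid: Level 29 × Category B = 990-1200 days.

990-1200 days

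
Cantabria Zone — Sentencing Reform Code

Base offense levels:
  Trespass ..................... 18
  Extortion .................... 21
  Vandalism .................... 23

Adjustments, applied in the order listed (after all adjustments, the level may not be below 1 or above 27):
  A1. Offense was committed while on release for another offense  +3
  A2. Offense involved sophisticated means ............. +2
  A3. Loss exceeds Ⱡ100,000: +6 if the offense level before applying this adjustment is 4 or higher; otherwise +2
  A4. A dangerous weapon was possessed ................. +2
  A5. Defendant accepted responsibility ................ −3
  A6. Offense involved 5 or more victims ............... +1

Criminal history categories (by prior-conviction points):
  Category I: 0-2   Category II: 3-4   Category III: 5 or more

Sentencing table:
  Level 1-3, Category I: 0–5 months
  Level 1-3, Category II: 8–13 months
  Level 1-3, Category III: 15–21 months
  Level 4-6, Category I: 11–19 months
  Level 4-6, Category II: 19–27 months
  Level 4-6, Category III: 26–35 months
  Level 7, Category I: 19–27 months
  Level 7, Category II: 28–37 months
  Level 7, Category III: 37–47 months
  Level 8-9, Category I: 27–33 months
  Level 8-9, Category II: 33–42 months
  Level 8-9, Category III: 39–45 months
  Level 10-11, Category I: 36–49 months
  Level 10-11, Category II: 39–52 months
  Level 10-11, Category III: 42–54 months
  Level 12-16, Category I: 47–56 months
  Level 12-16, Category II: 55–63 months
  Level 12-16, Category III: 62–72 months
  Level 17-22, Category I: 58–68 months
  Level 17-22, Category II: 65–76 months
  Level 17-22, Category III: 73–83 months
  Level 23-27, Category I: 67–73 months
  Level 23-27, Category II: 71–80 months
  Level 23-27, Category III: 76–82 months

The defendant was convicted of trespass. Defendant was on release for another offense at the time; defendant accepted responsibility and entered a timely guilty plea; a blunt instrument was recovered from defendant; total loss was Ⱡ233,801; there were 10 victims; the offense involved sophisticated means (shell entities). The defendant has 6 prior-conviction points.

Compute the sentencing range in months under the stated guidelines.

76-82 months

Base offense level for trespass: 18.
A1 applies: 18 + 3 = 21.
A2 applies: 21 + 2 = 23.
A3 applies (level before this adjustment is 23 ≥ 4, so +6): 23 + 6 = 29.
A4 applies: 29 + 2 = 31.
A5 applies: 31 − 3 = 28.
A6 applies: 28 + 1 = 29.
Level 29 exceeds the maximum of 27; capped at 27.
Final offense level: 27.
Criminal history: 6 prior points → Category III (5+).
Level 27 falls in the 23-27 band.
Grid: Level 23-27 × Category III = 76-82 months.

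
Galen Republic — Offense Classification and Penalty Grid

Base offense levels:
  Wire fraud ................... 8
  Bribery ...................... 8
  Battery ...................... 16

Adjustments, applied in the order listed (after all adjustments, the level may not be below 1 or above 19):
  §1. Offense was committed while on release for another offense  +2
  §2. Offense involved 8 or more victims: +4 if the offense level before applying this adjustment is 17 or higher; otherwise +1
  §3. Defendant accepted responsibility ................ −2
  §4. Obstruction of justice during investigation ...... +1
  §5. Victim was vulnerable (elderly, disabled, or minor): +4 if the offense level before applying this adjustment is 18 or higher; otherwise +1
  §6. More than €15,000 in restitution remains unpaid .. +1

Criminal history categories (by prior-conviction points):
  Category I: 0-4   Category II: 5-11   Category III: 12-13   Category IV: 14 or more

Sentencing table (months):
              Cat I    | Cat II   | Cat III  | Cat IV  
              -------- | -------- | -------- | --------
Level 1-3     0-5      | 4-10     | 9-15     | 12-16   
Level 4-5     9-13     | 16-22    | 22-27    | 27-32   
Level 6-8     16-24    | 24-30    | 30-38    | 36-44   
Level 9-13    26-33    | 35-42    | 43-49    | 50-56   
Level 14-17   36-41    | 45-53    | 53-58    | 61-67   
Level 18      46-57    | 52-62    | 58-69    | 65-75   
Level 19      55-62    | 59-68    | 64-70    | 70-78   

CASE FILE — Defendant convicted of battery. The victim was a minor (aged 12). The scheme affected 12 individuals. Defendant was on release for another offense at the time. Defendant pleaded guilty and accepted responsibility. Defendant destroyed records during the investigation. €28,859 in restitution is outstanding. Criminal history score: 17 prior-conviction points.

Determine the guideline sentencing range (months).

Base offense level for battery: 16.
§1 applies: 16 + 2 = 18.
§2 applies (level before this adjustment is 18 ≥ 17, so +4): 18 + 4 = 22.
§3 applies: 22 − 2 = 20.
§4 applies: 20 + 1 = 21.
§5 applies (level before this adjustment is 21 ≥ 18, so +4): 21 + 4 = 25.
§6 applies: 25 + 1 = 26.
Level 26 exceeds the maximum of 19; capped at 19.
Final offense level: 19.
Criminal history: 17 prior points → Category IV (14+).
Level 19 falls in the 19 band.
Grid: Level 19 × Category IV = 70-78 months.

70-78 months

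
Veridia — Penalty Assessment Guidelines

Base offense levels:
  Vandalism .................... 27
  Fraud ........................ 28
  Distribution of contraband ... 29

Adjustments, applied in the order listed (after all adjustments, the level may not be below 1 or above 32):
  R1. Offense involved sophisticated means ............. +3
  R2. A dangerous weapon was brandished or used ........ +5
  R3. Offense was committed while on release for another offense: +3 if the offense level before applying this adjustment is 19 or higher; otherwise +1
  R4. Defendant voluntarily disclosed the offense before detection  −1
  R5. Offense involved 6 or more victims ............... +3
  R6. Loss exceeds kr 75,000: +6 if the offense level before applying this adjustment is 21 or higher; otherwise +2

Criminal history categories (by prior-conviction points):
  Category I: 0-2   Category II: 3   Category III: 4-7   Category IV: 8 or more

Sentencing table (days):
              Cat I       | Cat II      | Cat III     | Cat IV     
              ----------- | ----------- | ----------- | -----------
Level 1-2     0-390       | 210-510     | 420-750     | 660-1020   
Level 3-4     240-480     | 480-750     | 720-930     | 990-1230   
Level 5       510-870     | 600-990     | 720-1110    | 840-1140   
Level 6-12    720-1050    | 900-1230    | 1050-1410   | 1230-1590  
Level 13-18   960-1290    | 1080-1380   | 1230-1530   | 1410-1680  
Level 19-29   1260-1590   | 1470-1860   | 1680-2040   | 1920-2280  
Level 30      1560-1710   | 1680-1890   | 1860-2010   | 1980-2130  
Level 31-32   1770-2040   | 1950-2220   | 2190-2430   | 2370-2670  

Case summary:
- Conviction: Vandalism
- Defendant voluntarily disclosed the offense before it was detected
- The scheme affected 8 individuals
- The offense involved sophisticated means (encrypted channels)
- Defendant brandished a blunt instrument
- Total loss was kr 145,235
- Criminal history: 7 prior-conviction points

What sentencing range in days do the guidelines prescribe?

Base offense level for vandalism: 27.
R1 applies: 27 + 3 = 30.
R2 applies: 30 + 5 = 35.
R4 applies: 35 − 1 = 34.
R5 applies: 34 + 3 = 37.
R6 applies (level before this adjustment is 37 ≥ 21, so +6): 37 + 6 = 43.
Level 43 exceeds the maximum of 32; capped at 32.
Final offense level: 32.
Criminal history: 7 prior points → Category III (4-7).
Level 32 falls in the 31-32 band.
Grid: Level 31-32 × Category III = 2190-2430 days.

2190-2430 days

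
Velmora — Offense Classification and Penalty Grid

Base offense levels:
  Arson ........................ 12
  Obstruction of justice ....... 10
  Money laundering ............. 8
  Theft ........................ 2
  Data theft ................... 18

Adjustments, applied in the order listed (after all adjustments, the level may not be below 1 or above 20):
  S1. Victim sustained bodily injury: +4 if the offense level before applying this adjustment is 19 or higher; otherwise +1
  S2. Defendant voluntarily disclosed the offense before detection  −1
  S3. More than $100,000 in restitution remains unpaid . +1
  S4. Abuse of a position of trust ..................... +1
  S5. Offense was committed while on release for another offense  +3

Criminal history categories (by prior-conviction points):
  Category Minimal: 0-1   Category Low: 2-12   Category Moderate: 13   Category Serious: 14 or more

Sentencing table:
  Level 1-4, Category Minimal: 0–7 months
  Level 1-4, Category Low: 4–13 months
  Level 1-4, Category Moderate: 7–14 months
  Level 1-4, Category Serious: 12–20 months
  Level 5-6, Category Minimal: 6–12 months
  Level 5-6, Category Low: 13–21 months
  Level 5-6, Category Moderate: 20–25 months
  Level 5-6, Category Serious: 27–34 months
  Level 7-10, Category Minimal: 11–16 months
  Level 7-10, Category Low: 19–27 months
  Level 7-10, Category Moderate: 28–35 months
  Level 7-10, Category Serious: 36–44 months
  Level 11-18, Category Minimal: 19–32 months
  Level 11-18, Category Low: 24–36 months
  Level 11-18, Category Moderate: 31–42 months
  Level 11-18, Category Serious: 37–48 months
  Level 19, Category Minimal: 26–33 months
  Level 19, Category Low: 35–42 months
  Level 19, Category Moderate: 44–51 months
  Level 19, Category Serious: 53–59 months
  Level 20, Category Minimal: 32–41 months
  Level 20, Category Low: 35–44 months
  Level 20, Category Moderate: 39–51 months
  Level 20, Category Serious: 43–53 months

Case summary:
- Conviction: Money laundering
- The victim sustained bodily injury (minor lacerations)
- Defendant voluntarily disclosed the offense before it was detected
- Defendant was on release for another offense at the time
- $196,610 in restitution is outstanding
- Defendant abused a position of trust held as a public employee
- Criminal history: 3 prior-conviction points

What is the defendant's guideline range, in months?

Base offense level for money laundering: 8.
S1 applies (level before this adjustment is 8 < 19, so +1): 8 + 1 = 9.
S2 applies: 9 − 1 = 8.
S3 applies: 8 + 1 = 9.
S4 applies: 9 + 1 = 10.
S5 applies: 10 + 3 = 13.
Final offense level: 13.
Criminal history: 3 prior points → Category Low (2-12).
Level 13 falls in the 11-18 band.
Grid: Level 11-18 × Category Low = 24-36 months.

24-36 months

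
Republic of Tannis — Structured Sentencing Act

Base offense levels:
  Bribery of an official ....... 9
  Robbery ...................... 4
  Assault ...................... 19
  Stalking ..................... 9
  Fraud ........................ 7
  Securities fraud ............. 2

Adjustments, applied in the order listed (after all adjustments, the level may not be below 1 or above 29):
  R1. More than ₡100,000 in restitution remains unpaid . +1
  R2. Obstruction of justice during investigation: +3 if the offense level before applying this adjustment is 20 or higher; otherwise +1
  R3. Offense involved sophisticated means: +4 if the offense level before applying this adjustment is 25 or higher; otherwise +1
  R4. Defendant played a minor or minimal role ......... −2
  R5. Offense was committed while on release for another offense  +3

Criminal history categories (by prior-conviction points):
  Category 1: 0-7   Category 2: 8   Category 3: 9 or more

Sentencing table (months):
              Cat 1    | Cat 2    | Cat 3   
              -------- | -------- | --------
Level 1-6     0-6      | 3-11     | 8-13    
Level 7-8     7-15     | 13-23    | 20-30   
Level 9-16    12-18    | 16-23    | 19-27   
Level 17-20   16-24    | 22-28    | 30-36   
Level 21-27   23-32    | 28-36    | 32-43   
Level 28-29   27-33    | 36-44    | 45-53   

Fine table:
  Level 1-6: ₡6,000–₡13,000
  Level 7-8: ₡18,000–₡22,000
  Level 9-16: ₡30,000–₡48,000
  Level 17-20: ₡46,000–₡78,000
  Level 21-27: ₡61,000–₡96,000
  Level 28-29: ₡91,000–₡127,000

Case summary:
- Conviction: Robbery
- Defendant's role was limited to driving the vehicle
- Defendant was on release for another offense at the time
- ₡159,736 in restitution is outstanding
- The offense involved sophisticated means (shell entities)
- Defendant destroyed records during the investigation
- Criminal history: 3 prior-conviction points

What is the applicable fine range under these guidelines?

Base offense level for robbery: 4.
R1 applies: 4 + 1 = 5.
R2 applies (level before this adjustment is 5 < 20, so +1): 5 + 1 = 6.
R3 applies (level before this adjustment is 6 < 25, so +1): 6 + 1 = 7.
R4 applies: 7 − 2 = 5.
R5 applies: 5 + 3 = 8.
Final offense level: 8.
Level 8 falls in the 7-8 band.
Fine table: Level 7-8 → ₡18,000–₡22,000.

₡18,000–₡22,000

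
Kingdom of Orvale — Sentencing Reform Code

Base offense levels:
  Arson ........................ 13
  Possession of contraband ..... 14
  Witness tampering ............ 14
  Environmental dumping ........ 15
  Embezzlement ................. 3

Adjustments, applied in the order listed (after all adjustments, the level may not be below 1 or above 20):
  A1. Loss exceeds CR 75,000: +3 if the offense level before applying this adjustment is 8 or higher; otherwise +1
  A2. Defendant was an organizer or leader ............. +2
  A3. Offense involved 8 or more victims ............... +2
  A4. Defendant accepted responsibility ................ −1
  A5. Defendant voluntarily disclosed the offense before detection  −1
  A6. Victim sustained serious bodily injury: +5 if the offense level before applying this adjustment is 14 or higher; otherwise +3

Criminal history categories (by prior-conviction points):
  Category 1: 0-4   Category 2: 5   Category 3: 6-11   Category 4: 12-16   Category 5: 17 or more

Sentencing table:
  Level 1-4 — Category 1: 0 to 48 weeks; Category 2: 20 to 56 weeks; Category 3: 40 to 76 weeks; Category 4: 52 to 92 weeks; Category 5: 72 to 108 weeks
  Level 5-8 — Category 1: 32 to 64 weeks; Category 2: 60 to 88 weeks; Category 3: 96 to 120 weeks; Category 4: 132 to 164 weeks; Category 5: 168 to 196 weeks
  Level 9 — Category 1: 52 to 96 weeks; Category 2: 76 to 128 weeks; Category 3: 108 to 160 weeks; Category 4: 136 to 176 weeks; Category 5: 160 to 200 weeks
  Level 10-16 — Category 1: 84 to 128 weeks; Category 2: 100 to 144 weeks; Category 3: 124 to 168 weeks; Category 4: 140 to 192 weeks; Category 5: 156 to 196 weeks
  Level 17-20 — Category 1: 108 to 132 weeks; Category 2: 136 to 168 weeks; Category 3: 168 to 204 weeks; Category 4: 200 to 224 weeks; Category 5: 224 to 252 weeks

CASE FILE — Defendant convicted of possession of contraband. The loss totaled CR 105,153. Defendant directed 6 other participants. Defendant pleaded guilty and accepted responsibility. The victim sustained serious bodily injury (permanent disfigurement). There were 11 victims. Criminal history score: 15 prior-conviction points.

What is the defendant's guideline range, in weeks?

200-224 weeks

Base offense level for possession of contraband: 14.
A1 applies (level before this adjustment is 14 ≥ 8, so +3): 14 + 3 = 17.
A2 applies: 17 + 2 = 19.
A3 applies: 19 + 2 = 21.
A4 applies: 21 − 1 = 20.
A5 does not apply.
A6 applies (level before this adjustment is 20 ≥ 14, so +5): 20 + 5 = 25.
Level 25 exceeds the maximum of 20; capped at 20.
Final offense level: 20.
Criminal history: 15 prior points → Category 4 (12-16).
Level 20 falls in the 17-20 band.
Grid: Level 17-20 × Category 4 = 200-224 weeks.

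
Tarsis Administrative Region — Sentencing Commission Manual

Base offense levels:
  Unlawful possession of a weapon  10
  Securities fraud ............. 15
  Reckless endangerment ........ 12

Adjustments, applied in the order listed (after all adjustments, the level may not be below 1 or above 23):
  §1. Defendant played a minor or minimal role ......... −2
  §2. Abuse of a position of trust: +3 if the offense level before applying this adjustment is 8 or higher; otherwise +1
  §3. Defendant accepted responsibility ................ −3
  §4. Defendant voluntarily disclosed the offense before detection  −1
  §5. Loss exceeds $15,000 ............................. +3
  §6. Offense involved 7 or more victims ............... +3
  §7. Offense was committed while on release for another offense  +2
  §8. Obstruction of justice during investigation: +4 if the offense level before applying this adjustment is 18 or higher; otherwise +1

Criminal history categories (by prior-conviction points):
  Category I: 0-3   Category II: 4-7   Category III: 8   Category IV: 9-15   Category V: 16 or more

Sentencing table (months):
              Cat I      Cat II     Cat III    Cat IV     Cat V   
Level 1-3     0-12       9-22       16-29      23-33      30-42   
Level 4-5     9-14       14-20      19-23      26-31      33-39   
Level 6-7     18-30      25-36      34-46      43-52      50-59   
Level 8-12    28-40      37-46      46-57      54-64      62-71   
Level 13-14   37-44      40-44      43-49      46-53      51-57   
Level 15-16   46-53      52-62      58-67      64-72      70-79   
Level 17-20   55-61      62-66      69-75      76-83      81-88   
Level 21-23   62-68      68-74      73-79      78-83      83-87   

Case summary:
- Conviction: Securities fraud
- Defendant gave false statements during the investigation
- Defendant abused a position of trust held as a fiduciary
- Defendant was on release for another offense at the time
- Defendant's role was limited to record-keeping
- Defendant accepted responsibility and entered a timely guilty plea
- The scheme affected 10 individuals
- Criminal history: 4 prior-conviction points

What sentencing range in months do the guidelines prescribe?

68-74 months

Base offense level for securities fraud: 15.
§1 applies: 15 − 2 = 13.
§2 applies (level before this adjustment is 13 ≥ 8, so +3): 13 + 3 = 16.
§3 applies: 16 − 3 = 13.
§6 applies: 13 + 3 = 16.
§7 applies: 16 + 2 = 18.
§8 applies (level before this adjustment is 18 ≥ 18, so +4): 18 + 4 = 22.
Final offense level: 22.
Criminal history: 4 prior points → Category II (4-7).
Level 22 falls in the 21-23 band.
Grid: Level 21-23 × Category II = 68-74 months.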